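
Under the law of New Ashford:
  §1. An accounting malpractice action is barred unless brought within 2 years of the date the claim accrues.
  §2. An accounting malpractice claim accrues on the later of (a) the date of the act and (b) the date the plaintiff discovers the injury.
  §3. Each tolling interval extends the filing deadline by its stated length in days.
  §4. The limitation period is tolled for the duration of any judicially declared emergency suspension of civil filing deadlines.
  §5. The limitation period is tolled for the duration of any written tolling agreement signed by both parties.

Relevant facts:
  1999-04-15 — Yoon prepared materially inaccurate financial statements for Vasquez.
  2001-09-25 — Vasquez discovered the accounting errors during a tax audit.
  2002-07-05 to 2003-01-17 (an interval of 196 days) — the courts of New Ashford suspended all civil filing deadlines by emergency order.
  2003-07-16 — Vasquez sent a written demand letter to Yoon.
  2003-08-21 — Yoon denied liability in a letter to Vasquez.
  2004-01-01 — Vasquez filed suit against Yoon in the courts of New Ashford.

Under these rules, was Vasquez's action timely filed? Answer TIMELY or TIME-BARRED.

TIMELY

The claim accrued on 2001-09-25 — the later of the 1999-04-15 act and the 2001-09-25 discovery.
Adding the 2 years base period to 2001-09-25 gives a deadline of 2003-09-25, before any tolling.
The emergency suspension of filing deadlines from 2002-07-05 to 2003-01-17 tolled the period for 196 days, extending the deadline to 2004-04-08.
Nothing else in the chronology tolls or restarts the period.
The 2004-01-01 filing precedes the 2004-04-08 deadline; the claim is timely.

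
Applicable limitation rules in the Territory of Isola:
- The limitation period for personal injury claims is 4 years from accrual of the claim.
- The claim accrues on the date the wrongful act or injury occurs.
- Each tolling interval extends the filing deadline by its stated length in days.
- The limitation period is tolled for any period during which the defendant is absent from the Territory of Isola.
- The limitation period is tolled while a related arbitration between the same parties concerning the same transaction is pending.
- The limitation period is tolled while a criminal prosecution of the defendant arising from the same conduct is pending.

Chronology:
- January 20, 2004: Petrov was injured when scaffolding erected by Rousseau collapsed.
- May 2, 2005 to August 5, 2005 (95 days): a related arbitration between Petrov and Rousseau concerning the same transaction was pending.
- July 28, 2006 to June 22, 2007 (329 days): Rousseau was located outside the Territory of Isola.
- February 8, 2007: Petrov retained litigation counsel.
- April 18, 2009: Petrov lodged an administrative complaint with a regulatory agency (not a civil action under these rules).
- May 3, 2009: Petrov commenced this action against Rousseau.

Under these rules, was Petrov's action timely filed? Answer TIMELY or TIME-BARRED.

The claim accrued on January 20, 2004, the date of the act.
The untolled deadline — 4 years after January 20, 2004 — is January 20, 2008.
Because the pending related arbitration ran from May 2, 2005 to August 5, 2005, the deadline is extended by 95 days to April 24, 2008.
The period was tolled for 329 days by the defendant's absence from the jurisdiction (July 28, 2006 to June 22, 2007), pushing the deadline to March 19, 2009.
The other events in the timeline have no effect on the limitation period under the stated rules.
Filing on May 3, 2009 missed the March 19, 2009 deadline — the action is time-barred.

TIME-BARRED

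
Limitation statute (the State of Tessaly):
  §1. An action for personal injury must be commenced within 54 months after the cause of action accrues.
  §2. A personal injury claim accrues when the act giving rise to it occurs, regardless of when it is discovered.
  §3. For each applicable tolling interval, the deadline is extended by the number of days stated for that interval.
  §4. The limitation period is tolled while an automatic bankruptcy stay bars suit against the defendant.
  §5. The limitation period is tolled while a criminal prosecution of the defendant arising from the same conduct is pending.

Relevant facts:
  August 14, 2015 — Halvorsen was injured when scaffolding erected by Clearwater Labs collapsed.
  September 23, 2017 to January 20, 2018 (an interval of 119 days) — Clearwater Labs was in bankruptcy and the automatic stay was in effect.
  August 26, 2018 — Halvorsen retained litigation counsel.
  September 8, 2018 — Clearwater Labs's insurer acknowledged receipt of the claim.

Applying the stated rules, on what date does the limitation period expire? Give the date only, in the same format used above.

June 12, 2020

The claim accrued on August 14, 2015, when the wrongful act occurred.
The untolled deadline — 54 months after August 14, 2015 — is February 14, 2020.
The period was tolled for 119 days by the automatic bankruptcy stay (September 23, 2017 to January 20, 2018), pushing the deadline to June 12, 2020.
None of the other events listed affects the running of the period under the stated rules.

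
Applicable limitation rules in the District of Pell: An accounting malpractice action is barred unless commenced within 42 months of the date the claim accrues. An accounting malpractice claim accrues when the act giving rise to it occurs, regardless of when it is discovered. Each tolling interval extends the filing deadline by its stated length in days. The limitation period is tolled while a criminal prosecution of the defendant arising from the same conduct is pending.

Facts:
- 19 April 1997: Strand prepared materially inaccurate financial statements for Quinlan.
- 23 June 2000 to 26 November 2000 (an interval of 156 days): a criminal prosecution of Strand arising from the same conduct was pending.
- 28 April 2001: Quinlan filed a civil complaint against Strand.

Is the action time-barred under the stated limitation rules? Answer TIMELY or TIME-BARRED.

The limitation period began to run on 19 April 1997.
42 months from 19 April 1997 is 19 October 2000.
The pending criminal prosecution from 23 June 2000 to 26 November 2000 tolled the period for 156 days, extending the deadline to 24 March 2001.
Filing on 28 April 2001 missed the 24 March 2001 deadline — the action is time-barred.

TIME-BARRED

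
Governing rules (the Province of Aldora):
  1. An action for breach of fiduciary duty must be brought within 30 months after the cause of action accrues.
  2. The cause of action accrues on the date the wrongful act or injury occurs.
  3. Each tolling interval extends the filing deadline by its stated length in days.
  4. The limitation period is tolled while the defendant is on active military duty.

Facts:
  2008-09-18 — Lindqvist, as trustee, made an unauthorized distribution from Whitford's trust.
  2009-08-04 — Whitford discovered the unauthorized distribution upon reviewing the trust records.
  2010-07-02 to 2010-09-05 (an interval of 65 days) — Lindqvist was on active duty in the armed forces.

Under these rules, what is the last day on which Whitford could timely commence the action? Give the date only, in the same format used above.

2011-05-22

Accrual is governed by the date of the act, so the period began to run on 2008-09-18; the later discovery on 2009-08-04 is irrelevant under the stated rule.
Adding the 30 months base period to 2008-09-18 gives a deadline of 2011-03-18, before any tolling.
The period was tolled for 65 days by the defendant's active military service (2010-07-02 to 2010-09-05), pushing the deadline to 2011-05-22.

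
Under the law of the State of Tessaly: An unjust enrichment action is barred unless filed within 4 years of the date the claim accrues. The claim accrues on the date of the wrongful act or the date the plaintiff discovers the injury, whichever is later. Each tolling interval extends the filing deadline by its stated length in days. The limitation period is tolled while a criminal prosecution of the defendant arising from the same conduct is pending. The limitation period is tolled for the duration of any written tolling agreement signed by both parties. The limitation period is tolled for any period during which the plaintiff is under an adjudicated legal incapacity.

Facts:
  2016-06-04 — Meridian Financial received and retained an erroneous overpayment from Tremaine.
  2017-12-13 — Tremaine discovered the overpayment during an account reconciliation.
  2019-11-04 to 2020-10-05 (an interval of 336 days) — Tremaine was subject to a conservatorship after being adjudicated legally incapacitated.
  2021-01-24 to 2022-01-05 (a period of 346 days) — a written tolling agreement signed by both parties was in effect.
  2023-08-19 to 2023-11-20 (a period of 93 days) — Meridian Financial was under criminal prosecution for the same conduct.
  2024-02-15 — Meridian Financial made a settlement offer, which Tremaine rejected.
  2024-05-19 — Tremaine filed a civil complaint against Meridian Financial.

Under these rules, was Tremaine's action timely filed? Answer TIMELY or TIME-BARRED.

Because discovery on 2017-12-13 post-dates the 2016-06-04 act, accrual under the later-of rule falls on 2017-12-13.
The untolled deadline — 4 years after 2017-12-13 — is 2021-12-13.
The period was tolled for 336 days by the plaintiff's legal incapacity (2019-11-04 to 2020-10-05), pushing the deadline to 2022-11-14.
The written tolling agreement from 2021-01-24 to 2022-01-05 tolled the period for 346 days, extending the deadline to 2023-10-26.
Because the pending criminal prosecution ran from 2023-08-19 to 2023-11-20, the deadline is extended by 93 days to 2024-01-27.
Nothing else in the chronology tolls or restarts the period.
Filing on 2024-05-19 missed the 2024-01-27 deadline — the action is time-barred.

TIME-BARRED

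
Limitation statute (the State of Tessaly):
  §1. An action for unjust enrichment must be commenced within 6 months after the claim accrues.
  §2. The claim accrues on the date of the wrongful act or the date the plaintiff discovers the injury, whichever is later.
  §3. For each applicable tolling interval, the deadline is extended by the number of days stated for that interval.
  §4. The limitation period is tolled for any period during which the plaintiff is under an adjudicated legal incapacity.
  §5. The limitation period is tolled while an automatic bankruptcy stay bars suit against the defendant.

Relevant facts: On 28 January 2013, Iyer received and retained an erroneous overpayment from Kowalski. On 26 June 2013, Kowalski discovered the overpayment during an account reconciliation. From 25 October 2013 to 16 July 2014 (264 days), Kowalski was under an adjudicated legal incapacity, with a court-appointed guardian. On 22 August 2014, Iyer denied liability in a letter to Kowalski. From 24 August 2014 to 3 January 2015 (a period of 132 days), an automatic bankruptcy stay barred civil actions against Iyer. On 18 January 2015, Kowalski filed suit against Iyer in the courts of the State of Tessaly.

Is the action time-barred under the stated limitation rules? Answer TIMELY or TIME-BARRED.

TIMELY

Taking the later of the act (28 January 2013) and discovery (26 June 2013), the claim accrued on 26 June 2013.
The untolled deadline — 6 months after 26 June 2013 — is 26 December 2013.
The plaintiff's legal incapacity from 25 October 2013 to 16 July 2014 tolled the period for 264 days, extending the deadline to 16 September 2014.
The automatic bankruptcy stay from 24 August 2014 to 3 January 2015 tolled the period for 132 days, extending the deadline to 26 January 2015.
Nothing else in the chronology tolls or restarts the period.
Filing on 18 January 2015 beat the 26 January 2015 deadline — the action is timely.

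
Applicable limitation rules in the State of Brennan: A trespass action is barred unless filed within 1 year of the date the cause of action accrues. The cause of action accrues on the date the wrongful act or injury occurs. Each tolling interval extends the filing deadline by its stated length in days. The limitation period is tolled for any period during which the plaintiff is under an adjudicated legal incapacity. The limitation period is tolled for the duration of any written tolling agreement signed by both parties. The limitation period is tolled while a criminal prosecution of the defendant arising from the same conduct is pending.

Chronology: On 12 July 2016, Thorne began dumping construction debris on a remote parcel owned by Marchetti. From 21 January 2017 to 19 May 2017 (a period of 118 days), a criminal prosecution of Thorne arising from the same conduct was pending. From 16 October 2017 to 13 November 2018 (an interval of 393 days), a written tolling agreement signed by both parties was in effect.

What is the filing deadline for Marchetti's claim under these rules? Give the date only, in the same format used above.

5 December 2018

The limitation period began to run on 12 July 2016.
The untolled deadline — 1 year after 12 July 2016 — is 12 July 2017.
Because the pending criminal prosecution ran from 21 January 2017 to 19 May 2017, the deadline is extended by 118 days to 7 November 2017.
The written tolling agreement from 16 October 2017 to 13 November 2018 tolled the period for 393 days, extending the deadline to 5 December 2018.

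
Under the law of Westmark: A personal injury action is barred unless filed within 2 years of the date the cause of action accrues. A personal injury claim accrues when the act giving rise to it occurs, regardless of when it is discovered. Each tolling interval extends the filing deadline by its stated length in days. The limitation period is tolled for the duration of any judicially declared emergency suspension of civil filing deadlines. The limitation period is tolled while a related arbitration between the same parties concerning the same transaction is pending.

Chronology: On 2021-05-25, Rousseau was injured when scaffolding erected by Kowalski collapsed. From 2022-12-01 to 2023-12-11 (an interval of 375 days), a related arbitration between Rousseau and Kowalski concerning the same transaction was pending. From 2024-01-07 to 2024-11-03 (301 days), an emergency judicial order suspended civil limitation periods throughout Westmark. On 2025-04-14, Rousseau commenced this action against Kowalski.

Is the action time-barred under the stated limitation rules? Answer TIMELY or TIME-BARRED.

The limitation period began to run on 2021-05-25.
The untolled deadline — 2 years after 2021-05-25 — is 2023-05-25.
Because the pending related arbitration ran from 2022-12-01 to 2023-12-11, the deadline is extended by 375 days to 2024-06-03.
The period was tolled for 301 days by the emergency suspension of filing deadlines (2024-01-07 to 2024-11-03), pushing the deadline to 2025-03-31.
Rousseau filed on 2025-04-14, after the 2025-03-31 deadline, so the action is time-barred.

TIME-BARRED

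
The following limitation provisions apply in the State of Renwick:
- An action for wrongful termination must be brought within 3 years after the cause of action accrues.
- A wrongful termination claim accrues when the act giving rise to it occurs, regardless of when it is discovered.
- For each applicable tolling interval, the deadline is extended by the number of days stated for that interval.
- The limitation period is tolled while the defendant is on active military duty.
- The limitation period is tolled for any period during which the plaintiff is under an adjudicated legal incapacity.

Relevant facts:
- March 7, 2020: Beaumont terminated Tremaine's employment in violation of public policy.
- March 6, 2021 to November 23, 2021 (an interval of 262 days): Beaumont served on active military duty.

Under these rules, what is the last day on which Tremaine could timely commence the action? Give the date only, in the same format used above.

The limitation period began to run on March 7, 2020.
The untolled deadline — 3 years after March 7, 2020 — is March 7, 2023.
The period was tolled for 262 days by the defendant's active military service (March 6, 2021 to November 23, 2021), pushing the deadline to November 24, 2023.

November 24, 2023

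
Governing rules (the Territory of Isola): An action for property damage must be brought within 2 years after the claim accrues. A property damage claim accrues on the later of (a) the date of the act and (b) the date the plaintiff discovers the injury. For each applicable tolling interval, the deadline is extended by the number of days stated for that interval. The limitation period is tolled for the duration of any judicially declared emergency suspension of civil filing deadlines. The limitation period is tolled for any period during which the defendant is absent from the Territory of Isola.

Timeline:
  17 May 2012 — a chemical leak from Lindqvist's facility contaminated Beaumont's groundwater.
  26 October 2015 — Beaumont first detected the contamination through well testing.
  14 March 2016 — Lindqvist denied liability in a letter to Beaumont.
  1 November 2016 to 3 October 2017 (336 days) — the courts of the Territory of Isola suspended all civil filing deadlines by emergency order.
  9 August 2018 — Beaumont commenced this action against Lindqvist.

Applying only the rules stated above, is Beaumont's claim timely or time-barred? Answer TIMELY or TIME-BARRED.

TIMELY

Because discovery on 26 October 2015 post-dates the 17 May 2012 act, accrual under the later-of rule falls on 26 October 2015.
2 years from 26 October 2015 is 26 October 2017.
Because the emergency suspension of filing deadlines ran from 1 November 2016 to 3 October 2017, the deadline is extended by 336 days to 27 September 2018.
None of the other events listed affects the running of the period under the stated rules.
Beaumont filed on 9 August 2018, before the 27 September 2018 deadline, so the action is timely.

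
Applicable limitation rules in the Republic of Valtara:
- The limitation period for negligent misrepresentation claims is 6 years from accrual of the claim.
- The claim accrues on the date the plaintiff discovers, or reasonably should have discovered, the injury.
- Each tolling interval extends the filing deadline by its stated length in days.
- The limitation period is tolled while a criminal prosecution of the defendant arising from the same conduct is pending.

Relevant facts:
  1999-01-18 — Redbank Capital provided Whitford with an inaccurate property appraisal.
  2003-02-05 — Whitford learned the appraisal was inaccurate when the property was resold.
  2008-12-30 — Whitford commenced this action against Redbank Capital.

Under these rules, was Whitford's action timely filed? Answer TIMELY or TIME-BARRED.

The claim did not accrue until Whitford discovered the injury on 2003-02-05; the 1999-01-18 act date does not start the clock under the stated rule.
Adding the 6 years base period to 2003-02-05 gives a deadline of 2009-02-05, before any tolling.
Whitford filed on 2008-12-30, before the 2009-02-05 deadline, so the action is timely.

TIMELY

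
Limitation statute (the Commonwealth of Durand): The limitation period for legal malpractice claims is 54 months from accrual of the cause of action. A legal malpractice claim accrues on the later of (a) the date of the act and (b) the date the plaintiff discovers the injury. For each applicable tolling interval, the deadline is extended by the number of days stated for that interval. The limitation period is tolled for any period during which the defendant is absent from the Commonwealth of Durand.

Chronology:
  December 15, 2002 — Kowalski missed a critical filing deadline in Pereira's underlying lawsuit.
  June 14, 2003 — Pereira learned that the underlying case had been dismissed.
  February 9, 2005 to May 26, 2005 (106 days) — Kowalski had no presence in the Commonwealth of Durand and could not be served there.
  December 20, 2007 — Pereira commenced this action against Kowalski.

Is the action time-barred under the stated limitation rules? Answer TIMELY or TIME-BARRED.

TIMELY

The claim accrued on June 14, 2003 — the later of the December 15, 2002 act and the June 14, 2003 discovery.
Adding the 54 months base period to June 14, 2003 gives a deadline of December 14, 2007, before any tolling.
The period was tolled for 106 days by the defendant's absence from the jurisdiction (February 9, 2005 to May 26, 2005), pushing the deadline to March 29, 2008.
Pereira filed on December 20, 2007, before the March 29, 2008 deadline, so the action is timely.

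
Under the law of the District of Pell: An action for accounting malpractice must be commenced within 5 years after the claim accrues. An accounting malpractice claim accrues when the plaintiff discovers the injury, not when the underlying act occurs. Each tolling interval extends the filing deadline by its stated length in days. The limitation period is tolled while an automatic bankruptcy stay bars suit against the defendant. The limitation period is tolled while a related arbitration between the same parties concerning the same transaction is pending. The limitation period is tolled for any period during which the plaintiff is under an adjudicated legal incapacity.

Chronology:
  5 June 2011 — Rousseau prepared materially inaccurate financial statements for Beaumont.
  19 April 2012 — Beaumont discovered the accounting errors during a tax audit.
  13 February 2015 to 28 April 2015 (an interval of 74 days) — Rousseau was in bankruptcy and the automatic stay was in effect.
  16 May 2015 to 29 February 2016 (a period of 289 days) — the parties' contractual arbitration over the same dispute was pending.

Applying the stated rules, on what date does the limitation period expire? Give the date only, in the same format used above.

17 April 2018

Accrual is tied to discovery, so the period began on 19 April 2012 rather than on 5 June 2011 when the act occurred.
5 years from 19 April 2012 is 19 April 2017.
Because the automatic bankruptcy stay ran from 13 February 2015 to 28 April 2015, the deadline is extended by 74 days to 2 July 2017.
The period was tolled for 289 days by the pending related arbitration (16 May 2015 to 29 February 2016), pushing the deadline to 17 April 2018.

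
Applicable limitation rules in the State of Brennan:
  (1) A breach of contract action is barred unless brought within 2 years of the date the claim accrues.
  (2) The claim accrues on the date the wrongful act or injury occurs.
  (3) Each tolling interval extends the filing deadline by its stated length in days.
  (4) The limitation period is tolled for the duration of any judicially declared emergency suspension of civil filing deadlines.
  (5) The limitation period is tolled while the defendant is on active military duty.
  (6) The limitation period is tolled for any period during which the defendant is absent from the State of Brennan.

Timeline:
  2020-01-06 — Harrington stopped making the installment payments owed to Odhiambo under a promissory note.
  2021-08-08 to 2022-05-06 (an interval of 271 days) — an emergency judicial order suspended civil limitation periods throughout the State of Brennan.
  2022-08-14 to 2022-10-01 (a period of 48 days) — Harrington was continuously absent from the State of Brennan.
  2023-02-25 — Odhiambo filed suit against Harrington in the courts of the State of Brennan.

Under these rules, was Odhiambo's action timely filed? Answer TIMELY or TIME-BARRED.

TIME-BARRED

The limitation period began to run on 2020-01-06.
2 years from 2020-01-06 is 2022-01-06.
The emergency suspension of filing deadlines from 2021-08-08 to 2022-05-06 tolled the period for 271 days, extending the deadline to 2022-10-04.
The defendant's absence from the jurisdiction from 2022-08-14 to 2022-10-01 tolled the period for 48 days, extending the deadline to 2022-11-21.
Odhiambo filed on 2023-02-25, after the 2022-11-21 deadline, so the action is time-barred.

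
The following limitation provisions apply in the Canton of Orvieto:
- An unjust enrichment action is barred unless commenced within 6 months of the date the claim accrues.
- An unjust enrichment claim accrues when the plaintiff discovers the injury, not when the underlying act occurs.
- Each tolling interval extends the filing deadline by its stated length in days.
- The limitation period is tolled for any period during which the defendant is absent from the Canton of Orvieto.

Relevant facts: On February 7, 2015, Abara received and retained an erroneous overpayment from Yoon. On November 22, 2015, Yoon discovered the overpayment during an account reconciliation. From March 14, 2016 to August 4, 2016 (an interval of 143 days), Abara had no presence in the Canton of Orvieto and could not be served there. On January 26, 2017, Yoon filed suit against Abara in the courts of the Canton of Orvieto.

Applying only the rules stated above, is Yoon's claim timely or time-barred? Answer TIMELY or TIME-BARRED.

TIME-BARRED

Under the discovery rule, the claim accrued on November 22, 2015, when Yoon discovered the injury — not on the February 7, 2015 date of the underlying act.
The untolled deadline — 6 months after November 22, 2015 — is May 22, 2016.
The period was tolled for 143 days by the defendant's absence from the jurisdiction (March 14, 2016 to August 4, 2016), pushing the deadline to October 12, 2016.
Filing on January 26, 2017 missed the October 12, 2016 deadline — the action is time-barred.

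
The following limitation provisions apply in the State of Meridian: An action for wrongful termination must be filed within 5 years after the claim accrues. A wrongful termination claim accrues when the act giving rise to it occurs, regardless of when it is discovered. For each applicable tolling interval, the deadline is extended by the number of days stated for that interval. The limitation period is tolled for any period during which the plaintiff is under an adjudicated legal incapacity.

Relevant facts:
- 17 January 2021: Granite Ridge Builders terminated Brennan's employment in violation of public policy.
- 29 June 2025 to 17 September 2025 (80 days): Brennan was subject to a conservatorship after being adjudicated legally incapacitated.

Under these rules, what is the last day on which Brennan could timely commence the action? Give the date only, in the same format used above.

7 April 2026

The claim accrued on 17 January 2021, when the wrongful act occurred.
5 years from 17 January 2021 is 17 January 2026.
Because the plaintiff's legal incapacity ran from 29 June 2025 to 17 September 2025, the deadline is extended by 80 days to 7 April 2026.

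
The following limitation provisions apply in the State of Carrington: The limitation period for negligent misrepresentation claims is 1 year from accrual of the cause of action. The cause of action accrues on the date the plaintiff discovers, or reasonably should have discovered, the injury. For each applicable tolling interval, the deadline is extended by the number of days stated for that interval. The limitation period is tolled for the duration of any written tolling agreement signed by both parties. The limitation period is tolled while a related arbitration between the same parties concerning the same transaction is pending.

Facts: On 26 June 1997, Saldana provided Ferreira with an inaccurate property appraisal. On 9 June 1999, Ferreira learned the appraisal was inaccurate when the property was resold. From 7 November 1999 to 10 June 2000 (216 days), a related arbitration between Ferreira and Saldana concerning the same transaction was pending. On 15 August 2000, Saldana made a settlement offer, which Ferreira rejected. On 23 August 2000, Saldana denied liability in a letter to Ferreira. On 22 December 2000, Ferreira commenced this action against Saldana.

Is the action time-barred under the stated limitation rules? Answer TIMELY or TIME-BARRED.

Accrual is tied to discovery, so the period began on 9 June 1999 rather than on 26 June 1997 when the act occurred.
Adding the 1 year base period to 9 June 1999 gives a deadline of 9 June 2000, before any tolling.
The period was tolled for 216 days by the pending related arbitration (7 November 1999 to 10 June 2000), pushing the deadline to 11 January 2001.
The other events in the timeline have no effect on the limitation period under the stated rules.
Filing on 22 December 2000 beat the 11 January 2001 deadline — the action is timely.

TIMELY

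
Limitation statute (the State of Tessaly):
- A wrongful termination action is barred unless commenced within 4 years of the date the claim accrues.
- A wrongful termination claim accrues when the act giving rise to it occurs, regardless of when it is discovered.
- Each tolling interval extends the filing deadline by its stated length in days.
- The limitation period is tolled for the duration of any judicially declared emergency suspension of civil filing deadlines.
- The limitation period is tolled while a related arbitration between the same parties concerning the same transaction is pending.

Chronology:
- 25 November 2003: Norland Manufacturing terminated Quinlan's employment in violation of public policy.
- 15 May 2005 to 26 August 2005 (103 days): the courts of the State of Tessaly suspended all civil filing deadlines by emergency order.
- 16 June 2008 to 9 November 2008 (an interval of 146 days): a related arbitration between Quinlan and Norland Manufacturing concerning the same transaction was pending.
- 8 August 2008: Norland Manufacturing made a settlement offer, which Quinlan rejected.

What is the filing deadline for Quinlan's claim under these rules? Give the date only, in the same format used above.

7 March 2008

The limitation period began to run on 25 November 2003.
The untolled deadline — 4 years after 25 November 2003 — is 25 November 2007.
The emergency suspension of filing deadlines from 15 May 2005 to 26 August 2005 tolled the period for 103 days, extending the deadline to 7 March 2008.
The pending related arbitration from 16 June 2008 to 9 November 2008 began after the period had already run on 7 March 2008, so it has no tolling effect.
The other events in the timeline have no effect on the limitation period under the stated rules.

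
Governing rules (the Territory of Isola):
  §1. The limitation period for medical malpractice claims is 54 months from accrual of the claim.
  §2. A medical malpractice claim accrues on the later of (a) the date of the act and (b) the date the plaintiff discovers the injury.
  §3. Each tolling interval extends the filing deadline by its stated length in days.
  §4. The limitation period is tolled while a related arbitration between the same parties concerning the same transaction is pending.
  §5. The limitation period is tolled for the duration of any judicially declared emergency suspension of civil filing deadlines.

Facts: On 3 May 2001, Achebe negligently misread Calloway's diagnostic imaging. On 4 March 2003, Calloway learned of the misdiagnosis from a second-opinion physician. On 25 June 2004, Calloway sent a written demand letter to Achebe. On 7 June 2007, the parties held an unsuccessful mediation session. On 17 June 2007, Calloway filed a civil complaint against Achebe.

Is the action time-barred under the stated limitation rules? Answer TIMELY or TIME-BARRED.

The claim accrued on 4 March 2003 — the later of the 3 May 2001 act and the 4 March 2003 discovery.
Adding the 54 months base period to 4 March 2003 gives a deadline of 4 September 2007, before any tolling.
None of the other events listed affects the running of the period under the stated rules.
Filing on 17 June 2007 beat the 4 September 2007 deadline — the action is timely.

TIMELY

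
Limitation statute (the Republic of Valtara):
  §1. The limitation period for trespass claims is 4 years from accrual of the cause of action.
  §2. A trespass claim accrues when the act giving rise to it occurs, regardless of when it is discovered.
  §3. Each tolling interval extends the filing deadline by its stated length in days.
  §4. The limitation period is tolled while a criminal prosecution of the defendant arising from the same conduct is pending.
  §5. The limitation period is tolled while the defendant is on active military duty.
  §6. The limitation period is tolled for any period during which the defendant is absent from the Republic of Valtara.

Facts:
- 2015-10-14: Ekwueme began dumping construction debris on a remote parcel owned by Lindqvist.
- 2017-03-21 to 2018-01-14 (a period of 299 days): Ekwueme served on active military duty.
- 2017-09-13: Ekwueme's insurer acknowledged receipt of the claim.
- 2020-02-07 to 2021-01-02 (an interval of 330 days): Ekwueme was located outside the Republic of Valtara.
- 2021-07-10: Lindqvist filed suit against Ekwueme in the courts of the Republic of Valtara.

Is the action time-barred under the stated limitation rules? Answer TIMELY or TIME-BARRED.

The limitation period began to run on 2015-10-14.
The untolled deadline — 4 years after 2015-10-14 — is 2019-10-14.
The period was tolled for 299 days by the defendant's active military service (2017-03-21 to 2018-01-14), pushing the deadline to 2020-08-08.
Because the defendant's absence from the jurisdiction ran from 2020-02-07 to 2021-01-02, the deadline is extended by 330 days to 2021-07-04.
The other events in the timeline have no effect on the limitation period under the stated rules.
Lindqvist filed on 2021-07-10, after the 2021-07-04 deadline, so the action is time-barred.

TIME-BARRED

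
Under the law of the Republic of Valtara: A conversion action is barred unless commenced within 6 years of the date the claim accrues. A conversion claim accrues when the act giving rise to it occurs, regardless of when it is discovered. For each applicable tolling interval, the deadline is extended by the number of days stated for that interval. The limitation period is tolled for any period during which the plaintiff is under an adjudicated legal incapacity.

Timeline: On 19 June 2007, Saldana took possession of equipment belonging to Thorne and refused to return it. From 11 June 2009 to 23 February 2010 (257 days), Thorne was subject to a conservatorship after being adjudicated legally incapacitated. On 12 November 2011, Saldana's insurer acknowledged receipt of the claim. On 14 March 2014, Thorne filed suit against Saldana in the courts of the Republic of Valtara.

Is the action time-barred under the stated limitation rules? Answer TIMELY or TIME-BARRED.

The claim accrued on 19 June 2007, when the wrongful act occurred.
6 years from 19 June 2007 is 19 June 2013.
The plaintiff's legal incapacity from 11 June 2009 to 23 February 2010 tolled the period for 257 days, extending the deadline to 3 March 2014.
The other events in the timeline have no effect on the limitation period under the stated rules.
Filing on 14 March 2014 missed the 3 March 2014 deadline — the action is time-barred.

TIME-BARRED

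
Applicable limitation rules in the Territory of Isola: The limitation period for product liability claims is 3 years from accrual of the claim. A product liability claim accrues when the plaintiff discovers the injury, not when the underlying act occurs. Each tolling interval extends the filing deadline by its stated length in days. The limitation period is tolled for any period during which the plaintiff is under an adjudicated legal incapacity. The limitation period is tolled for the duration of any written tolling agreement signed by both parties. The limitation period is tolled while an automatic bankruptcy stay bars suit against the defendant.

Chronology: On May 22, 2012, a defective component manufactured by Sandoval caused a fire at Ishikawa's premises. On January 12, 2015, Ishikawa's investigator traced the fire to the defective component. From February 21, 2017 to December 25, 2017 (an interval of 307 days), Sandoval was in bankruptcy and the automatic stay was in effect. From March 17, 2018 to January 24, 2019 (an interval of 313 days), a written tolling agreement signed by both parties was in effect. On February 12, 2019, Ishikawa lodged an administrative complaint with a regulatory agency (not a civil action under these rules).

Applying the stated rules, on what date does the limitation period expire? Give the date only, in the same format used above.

Accrual is tied to discovery, so the period began on January 12, 2015 rather than on May 22, 2012 when the act occurred.
Adding the 3 years base period to January 12, 2015 gives a deadline of January 12, 2018, before any tolling.
The automatic bankruptcy stay from February 21, 2017 to December 25, 2017 tolled the period for 307 days, extending the deadline to November 15, 2018.
Because the written tolling agreement ran from March 17, 2018 to January 24, 2019, the deadline is extended by 313 days to September 24, 2019.
None of the other events listed affects the running of the period under the stated rules.

September 24, 2019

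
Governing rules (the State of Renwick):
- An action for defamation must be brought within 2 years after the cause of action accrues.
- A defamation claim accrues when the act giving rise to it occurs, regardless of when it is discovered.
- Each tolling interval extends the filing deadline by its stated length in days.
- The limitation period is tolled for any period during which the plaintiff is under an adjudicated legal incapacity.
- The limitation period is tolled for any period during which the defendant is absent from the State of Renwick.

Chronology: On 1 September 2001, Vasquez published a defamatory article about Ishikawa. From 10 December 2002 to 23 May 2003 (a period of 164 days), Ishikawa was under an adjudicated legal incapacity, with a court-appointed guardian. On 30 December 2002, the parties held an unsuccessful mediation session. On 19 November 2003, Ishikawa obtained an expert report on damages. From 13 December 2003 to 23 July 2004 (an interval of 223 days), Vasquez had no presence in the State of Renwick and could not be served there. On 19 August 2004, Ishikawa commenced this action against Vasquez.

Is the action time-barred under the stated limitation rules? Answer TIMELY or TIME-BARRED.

TIMELY

The claim accrued on 1 September 2001, when the wrongful act occurred.
The untolled deadline — 2 years after 1 September 2001 — is 1 September 2003.
The plaintiff's legal incapacity from 10 December 2002 to 23 May 2003 tolled the period for 164 days, extending the deadline to 12 February 2004.
Because the defendant's absence from the jurisdiction ran from 13 December 2003 to 23 July 2004, the deadline is extended by 223 days to 22 September 2004.
Nothing else in the chronology tolls or restarts the period.
The 19 August 2004 filing precedes the 22 September 2004 deadline; the claim is timely.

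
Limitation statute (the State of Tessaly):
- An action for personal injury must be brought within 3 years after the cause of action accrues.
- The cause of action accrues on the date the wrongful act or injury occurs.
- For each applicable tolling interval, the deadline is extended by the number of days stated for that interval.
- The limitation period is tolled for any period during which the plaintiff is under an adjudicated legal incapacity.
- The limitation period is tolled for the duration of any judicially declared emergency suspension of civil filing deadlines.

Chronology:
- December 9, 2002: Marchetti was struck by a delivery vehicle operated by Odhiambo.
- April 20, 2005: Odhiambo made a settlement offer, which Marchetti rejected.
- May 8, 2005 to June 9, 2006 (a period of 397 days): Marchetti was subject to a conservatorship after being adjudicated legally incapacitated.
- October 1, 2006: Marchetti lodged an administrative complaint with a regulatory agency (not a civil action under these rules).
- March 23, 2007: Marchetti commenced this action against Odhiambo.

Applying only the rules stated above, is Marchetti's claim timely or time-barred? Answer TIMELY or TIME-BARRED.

The limitation period began to run on December 9, 2002.
3 years from December 9, 2002 is December 9, 2005.
The plaintiff's legal incapacity from May 8, 2005 to June 9, 2006 tolled the period for 397 days, extending the deadline to January 10, 2007.
The other events in the timeline have no effect on the limitation period under the stated rules.
Marchetti filed on March 23, 2007, after the January 10, 2007 deadline, so the action is time-barred.

TIME-BARRED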